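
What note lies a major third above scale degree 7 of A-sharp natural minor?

Scale degree 7 of A# natural minor is G#.
A major third (4 semitones) above G# lands on the letter B, giving B#.

B#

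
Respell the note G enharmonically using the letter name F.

F##

G is pitch class 7. The letter F alone is pitch class 5.
To reach pitch class 7 from F requires an offset of +2 semitones, i.e. double sharp: F##.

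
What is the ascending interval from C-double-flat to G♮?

The letter names run C→G, a span of 4 letter steps, so the interval is some kind of fifth.
Cbb to G is 9 semitones. A perfect fifth is 7, so 9 makes it doubly augmented.

doubly augmented fifth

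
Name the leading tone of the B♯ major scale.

A##

Degree 7 takes the letter 6 steps above B, which is A.
In major, degree 7 sits 11 semitones above the tonic. B# + 11 semitones is pitch class 11, spelled on A as A##.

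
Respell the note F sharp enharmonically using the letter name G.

Gb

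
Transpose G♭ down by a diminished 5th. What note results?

C

G down a perfect fifth is C, so the target letter is C.
From Gb, a diminished fifth is 6 semitones down: C.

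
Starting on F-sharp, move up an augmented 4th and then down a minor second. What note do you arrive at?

A##

An augmented fourth up from F# is B# (letter B, 6 semitones up).
A minor second down from B# is A## (letter A, 1 semitone down).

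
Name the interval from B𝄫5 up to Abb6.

Counting letters B–C–D–E–F–G–A gives a seventh.
Bbb→Abb = 10 semitones, 1 narrower than the major seventh (11), so minor.

minor seventh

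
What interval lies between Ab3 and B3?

Counting letters A–B gives a second.
Ab→B = 3 semitones, 1 wider than the major second (2), so augmented.

augmented second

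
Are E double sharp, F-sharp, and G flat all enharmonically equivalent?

Yes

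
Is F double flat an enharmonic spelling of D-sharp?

Fbb = pitch class 3 and D# = pitch class 3 — the same pitch class, so they are enharmonic equivalents.

Yes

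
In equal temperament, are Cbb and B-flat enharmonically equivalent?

Yes

Cbb is pitch class 10; Bb is pitch class 10.
All spellings map to pitch class 10, so they are enharmonically equivalent.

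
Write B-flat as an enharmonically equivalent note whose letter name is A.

A#

Plain A sits 1 semitone below Bb, so on the letter A the same pitch needs a sharp: A#.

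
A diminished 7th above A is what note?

Gb

A up a major seventh is G#, so the target letter is G.
From A, a diminished seventh is 9 semitones up: Gb.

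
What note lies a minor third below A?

F#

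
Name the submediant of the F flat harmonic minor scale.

Dbb

The Fb harmonic minor scale runs Fb Gb Abb Bbb Cb Dbb Eb.
Degree 6 is Dbb.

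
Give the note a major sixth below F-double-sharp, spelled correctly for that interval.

A sixth below F lands on the letter A.
A major sixth spans 9 semitones, so F## moves to pitch class 10. On the letter A that is A#.

A#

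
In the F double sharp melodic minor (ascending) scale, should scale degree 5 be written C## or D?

C##

Each scale degree takes a distinct letter name. Degree 5 of a scale on F must use the letter C.
C## and D are enharmonically the same pitch, but only C## uses the letter C, so it is the correct spelling here.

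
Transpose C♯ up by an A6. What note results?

A sixth above C lands on the letter A.
An augmented sixth spans 10 semitones, so C# moves to pitch class 11. On the letter A that is A##.

A##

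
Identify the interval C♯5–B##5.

The letter names run C→B, a span of 6 letter steps, so the interval is some kind of seventh.
C# to B## is 12 semitones. A major seventh is 11, so 12 makes it augmented.

augmented seventh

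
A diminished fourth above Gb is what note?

Cbb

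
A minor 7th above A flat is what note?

A seventh above A lands on the letter G.
A minor seventh spans 10 semitones, so Ab moves to pitch class 6. On the letter G that is Gb.

Gb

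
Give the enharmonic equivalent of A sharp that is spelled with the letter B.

Plain B sits 1 semitone above A#, so on the letter B the same pitch needs a flat: Bb.

Bb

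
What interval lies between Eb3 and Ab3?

perfect fourth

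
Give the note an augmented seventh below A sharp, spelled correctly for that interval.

Bb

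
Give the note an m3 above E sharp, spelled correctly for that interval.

G#

E up a major third is G#, so the target letter is G.
From E#, a minor third is 3 semitones up: G#.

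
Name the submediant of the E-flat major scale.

Degree 6 takes the letter 5 steps above E, which is C.
In major, degree 6 sits 9 semitones above the tonic. Eb + 9 semitones is pitch class 0, spelled on C as C.

C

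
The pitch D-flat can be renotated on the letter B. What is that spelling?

B##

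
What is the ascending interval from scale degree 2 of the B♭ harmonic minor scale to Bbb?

Scale degree 2 of Bb harmonic minor is C.
C up to Bbb: letters C→B make it a seventh; 9 semitones makes it diminished.

diminished seventh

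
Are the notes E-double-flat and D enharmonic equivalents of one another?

Yes

Ebb = pitch class 2 and D = pitch class 2 — the same pitch class, so they are enharmonic equivalents.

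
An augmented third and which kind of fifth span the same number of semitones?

An augmented third spans 5 semitones.
A fifth spanning 5 semitones is doubly diminished (the perfect fifth is 7).

doubly diminished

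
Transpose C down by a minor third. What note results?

C down a major third is Ab, so the target letter is A.
From C, a minor third is 3 semitones down: A.

A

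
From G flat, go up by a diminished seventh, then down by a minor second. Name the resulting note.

A diminished seventh up from Gb is Fbb (letter F, 9 semitones up).
A minor second down from Fbb is Ebb (letter E, 1 semitone down).

Ebb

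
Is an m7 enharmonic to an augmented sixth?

A minor seventh spans 10 semitones; an augmented sixth spans 10.
They are enharmonically equivalent.

Yes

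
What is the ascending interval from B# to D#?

minor third

The letter names run B→D, a span of 2 letter steps, so the interval is some kind of third.
B# to D# is 3 semitones. A major third is 4, so 3 makes it minor.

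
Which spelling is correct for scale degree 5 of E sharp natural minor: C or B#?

B#

Each scale degree takes a distinct letter name. Degree 5 of a scale on E must use the letter B.
B# and C are enharmonically the same pitch, but only B# uses the letter B, so it is the correct spelling here.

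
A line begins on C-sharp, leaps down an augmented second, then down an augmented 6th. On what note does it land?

An augmented second down from C# is Bb (letter B, 3 semitones down).
An augmented sixth down from Bb is Dbb (letter D, 10 semitones down).

Dbb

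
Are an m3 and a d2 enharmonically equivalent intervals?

No

A minor third spans 3 semitones; a diminished second spans 0.
The spans differ, so they are not enharmonic equivalents.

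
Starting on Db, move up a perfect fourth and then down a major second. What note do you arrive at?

Fb

A perfect fourth up from Db is Gb (letter G, 5 semitones up).
A major second down from Gb is Fb (letter F, 2 semitones down).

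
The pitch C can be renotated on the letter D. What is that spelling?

Dbb

Plain D sits 2 semitones above C, so on the letter D the same pitch needs a double flat: Dbb.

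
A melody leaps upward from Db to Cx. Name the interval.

doubly augmented seventh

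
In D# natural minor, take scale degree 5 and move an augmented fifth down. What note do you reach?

Scale degree 5 of D# natural minor is A#.
An augmented fifth (8 semitones) below A# lands on the letter D, giving D.

D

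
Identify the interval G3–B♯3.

augmented third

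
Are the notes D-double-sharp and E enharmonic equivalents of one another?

D## is pitch class 4; E is pitch class 4.
All spellings map to pitch class 4, so they are enharmonically equivalent.

Yes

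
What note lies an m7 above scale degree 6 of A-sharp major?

E#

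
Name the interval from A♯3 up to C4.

Counting letters A–B–C gives a third.
A#→C = 2 semitones, 2 narrower than the major third (4), so diminished.

diminished third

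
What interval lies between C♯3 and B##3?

Counting letters C–D–E–F–G–A–B gives a seventh.
C#→B## = 12 semitones, 1 wider than the major seventh (11), so augmented.

augmented seventh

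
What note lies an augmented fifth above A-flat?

E

A fifth above A lands on the letter E.
An augmented fifth spans 8 semitones, so Ab moves to pitch class 4. On the letter E that is E.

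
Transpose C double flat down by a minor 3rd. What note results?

Abb

C down a major third is Ab, so the target letter is A.
From Cbb, a minor third is 3 semitones down: Abb.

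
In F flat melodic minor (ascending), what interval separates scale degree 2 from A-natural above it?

Scale degree 2 of Fb melodic minor (ascending) is Gb.
Gb up to A: letters G→A make it a second; 3 semitones makes it augmented.

augmented second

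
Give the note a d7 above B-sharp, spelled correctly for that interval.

A seventh above B lands on the letter A.
A diminished seventh spans 9 semitones, so B# moves to pitch class 9. On the letter A that is A.

A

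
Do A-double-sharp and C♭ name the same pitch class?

Yes

A## is pitch class 11; Cb is pitch class 11.
All spellings map to pitch class 11, so they are enharmonically equivalent.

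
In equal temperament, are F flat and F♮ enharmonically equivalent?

No

Fb is pitch class 4; F is pitch class 5.
The pitch classes differ (4 vs. 5), so they are not enharmonic equivalents.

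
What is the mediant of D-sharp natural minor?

F#

Degree 3 takes the letter 2 steps above D, which is F.
In natural minor, degree 3 sits 3 semitones above the tonic. D# + 3 semitones is pitch class 6, spelled on F as F#.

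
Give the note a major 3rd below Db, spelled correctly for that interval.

Bbb

A third below D lands on the letter B.
A major third spans 4 semitones, so Db moves to pitch class 9. On the letter B that is Bbb.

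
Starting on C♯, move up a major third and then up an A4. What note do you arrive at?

A##

A major third up from C# is E# (letter E, 4 semitones up).
An augmented fourth up from E# is A## (letter A, 6 semitones up).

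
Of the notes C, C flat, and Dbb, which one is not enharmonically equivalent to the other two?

Cb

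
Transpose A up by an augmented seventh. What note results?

A seventh above A lands on the letter G.
An augmented seventh spans 12 semitones, so A moves to pitch class 9. On the letter G that is G##.

G##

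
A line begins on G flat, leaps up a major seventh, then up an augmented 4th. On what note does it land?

A major seventh up from Gb is F (letter F, 11 semitones up).
An augmented fourth up from F is B (letter B, 6 semitones up).

B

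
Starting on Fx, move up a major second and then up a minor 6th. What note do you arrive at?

A major second up from F## is G## (letter G, 2 semitones up).
A minor sixth up from G## is E# (letter E, 8 semitones up).

E#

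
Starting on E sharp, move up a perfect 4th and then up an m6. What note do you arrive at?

A perfect fourth up from E# is A# (letter A, 5 semitones up).
A minor sixth up from A# is F# (letter F, 8 semitones up).

F#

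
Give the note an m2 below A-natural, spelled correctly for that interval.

G#

A down a major second is G, so the target letter is G.
From A, a minor second is 1 semitone down: G#.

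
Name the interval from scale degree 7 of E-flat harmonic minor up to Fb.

Scale degree 7 of Eb harmonic minor is D.
D up to Fb: letters D→F make it a third; 2 semitones makes it diminished.

diminished third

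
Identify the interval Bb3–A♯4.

augmented seventh

The letter names run B→A, a span of 6 letter steps, so the interval is some kind of seventh.
Bb to A# is 12 semitones. A major seventh is 11, so 12 makes it augmented.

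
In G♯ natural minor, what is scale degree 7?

The G# natural minor scale runs G# A# B C# D# E F#.
Degree 7 is F#.

F#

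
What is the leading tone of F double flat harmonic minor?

Ebb

Degree 7 takes the letter 6 steps above F, which is E.
In harmonic minor, degree 7 sits 11 semitones above the tonic. Fbb + 11 semitones is pitch class 2, spelled on E as Ebb.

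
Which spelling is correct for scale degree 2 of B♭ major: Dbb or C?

C

Each scale degree takes a distinct letter name. Degree 2 of a scale on B must use the letter C.
C and Dbb are enharmonically the same pitch, but only C uses the letter C, so it is the correct spelling here.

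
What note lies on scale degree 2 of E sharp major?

Degree 2 takes the letter 1 step above E, which is F.
In major, degree 2 sits 2 semitones above the tonic. E# + 2 semitones is pitch class 7, spelled on F as F##.

F##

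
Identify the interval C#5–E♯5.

major third

Counting letters C–D–E gives a third.
C#→E# = 4 semitones, exactly the major third.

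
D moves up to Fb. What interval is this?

diminished third

Counting letters D–E–F gives a third.
D→Fb = 2 semitones, 2 narrower than the major third (4), so diminished.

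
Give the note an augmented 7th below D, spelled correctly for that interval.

D down a major seventh is Eb, so the target letter is E.
From D, an augmented seventh is 12 semitones down: Ebb.

Ebb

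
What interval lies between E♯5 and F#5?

Counting letters E–F gives a second.
E#→F# = 1 semitone, 1 narrower than the major second (2), so minor.

minor second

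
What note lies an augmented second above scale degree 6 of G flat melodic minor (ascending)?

F#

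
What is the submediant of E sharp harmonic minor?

The E# harmonic minor scale runs E# F## G# A# B# C# D##.
Degree 6 is C#.

C#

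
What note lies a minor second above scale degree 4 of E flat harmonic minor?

Bbb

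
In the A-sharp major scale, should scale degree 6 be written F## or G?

F##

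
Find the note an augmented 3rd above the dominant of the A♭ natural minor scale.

G#

The dominant of Ab natural minor is Eb.
An augmented third (5 semitones) above Eb lands on the letter G, giving G#.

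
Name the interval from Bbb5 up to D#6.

The letter names run B→D, a span of 2 letter steps, so the interval is some kind of third.
Bbb to D# is 6 semitones. A major third is 4, so 6 makes it doubly augmented.

doubly augmented third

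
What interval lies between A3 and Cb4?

Counting letters A–B–C gives a third.
A→Cb = 2 semitones, 2 narrower than the major third (4), so diminished.

diminished third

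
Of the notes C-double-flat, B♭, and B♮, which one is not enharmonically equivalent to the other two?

B

In 12-tone equal temperament, enharmonic equivalents share a pitch class. Cbb is pitch class 10; Bb is pitch class 10; B is pitch class 11.
Cbb and Bb share pitch class 10, while B is pitch class 11.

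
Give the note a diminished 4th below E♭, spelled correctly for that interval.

E down a perfect fourth is B, so the target letter is B.
From Eb, a diminished fourth is 4 semitones down: B.

B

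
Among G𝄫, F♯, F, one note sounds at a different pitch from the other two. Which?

F#

In 12-tone equal temperament, enharmonic equivalents share a pitch class. Gbb is pitch class 5; F# is pitch class 6; F is pitch class 5.
Gbb and F share pitch class 5, while F# is pitch class 6.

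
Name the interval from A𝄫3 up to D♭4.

The letter names run A→D, a span of 3 letter steps, so the interval is some kind of fourth.
Abb to Db is 6 semitones. A perfect fourth is 5, so 6 makes it augmented.

augmented fourth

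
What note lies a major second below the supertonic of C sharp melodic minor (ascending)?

The supertonic of C# melodic minor (ascending) is D#.
A major second (2 semitones) below D# lands on the letter C, giving C#.

C#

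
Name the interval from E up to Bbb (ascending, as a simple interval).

The letter names run E→B, a span of 4 letter steps, so the interval is some kind of fifth.
E to Bbb is 5 semitones. A perfect fifth is 7, so 5 makes it doubly diminished.

doubly diminished fifth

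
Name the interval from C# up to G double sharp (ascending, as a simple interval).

augmented fifth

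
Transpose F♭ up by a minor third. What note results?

F up a major third is A, so the target letter is A.
From Fb, a minor third is 3 semitones up: Abb.

Abb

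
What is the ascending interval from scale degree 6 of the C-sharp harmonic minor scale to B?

major second

Scale degree 6 of C# harmonic minor is A.
A up to B: letters A→B make it a second; 2 semitones makes it major.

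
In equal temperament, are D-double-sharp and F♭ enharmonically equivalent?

Yes

D## is pitch class 4; Fb is pitch class 4.
All spellings map to pitch class 4, so they are enharmonically equivalent.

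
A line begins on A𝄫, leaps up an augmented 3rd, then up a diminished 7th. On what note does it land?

An augmented third up from Abb is C (letter C, 5 semitones up).
A diminished seventh up from C is Bbb (letter B, 9 semitones up).

Bbb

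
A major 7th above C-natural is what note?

B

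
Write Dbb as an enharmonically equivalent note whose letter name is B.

B#

Dbb is pitch class 0. The letter B alone is pitch class 11.
To reach pitch class 0 from B requires an offset of +1 semitone, i.e. sharp: B#.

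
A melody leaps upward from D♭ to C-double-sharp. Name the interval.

doubly augmented seventh

Counting letters D–E–F–G–A–B–C gives a seventh.
Db→C## = 13 semitones, 2 wider than the major seventh (11), so doubly augmented.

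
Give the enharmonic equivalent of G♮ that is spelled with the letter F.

F##

G is pitch class 7. The letter F alone is pitch class 5.
To reach pitch class 7 from F requires an offset of +2 semitones, i.e. double sharp: F##.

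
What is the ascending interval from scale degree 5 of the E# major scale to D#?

minor third

Scale degree 5 of E# major is B#.
B# up to D#: letters B→D make it a third; 3 semitones makes it minor.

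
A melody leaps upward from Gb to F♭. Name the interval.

Counting letters G–A–B–C–D–E–F gives a seventh.
Gb→Fb = 10 semitones, 1 narrower than the major seventh (11), so minor.

minor seventh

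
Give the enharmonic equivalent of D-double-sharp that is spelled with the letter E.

E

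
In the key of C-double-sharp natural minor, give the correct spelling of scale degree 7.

B#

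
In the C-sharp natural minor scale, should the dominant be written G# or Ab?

G#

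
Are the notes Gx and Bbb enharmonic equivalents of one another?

G## is pitch class 9; Bbb is pitch class 9.
All spellings map to pitch class 9, so they are enharmonically equivalent.

Yes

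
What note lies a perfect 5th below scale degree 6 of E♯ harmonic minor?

Scale degree 6 of E# harmonic minor is C#.
A perfect fifth (7 semitones) below C# lands on the letter F, giving F#.

F#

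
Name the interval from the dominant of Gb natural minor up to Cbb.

The dominant of Gb natural minor is Db.
Db up to Cbb: letters D→C make it a seventh; 9 semitones makes it diminished.

diminished seventh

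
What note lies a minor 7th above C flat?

Bbb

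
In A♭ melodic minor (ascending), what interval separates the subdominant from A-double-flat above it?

diminished fifth

The subdominant of Ab melodic minor (ascending) is Db.
Db up to Abb: letters D→A make it a fifth; 6 semitones makes it diminished.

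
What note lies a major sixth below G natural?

G down a major sixth is Bb, so the target letter is B.
From G, a major sixth is 9 semitones down: Bb.

Bb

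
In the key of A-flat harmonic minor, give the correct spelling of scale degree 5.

Eb

Degree 5 takes the letter 4 steps above A, which is E.
In harmonic minor, degree 5 sits 7 semitones above the tonic. Ab + 7 semitones is pitch class 3, spelled on E as Eb.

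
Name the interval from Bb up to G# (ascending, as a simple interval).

The letter names run B→G, a span of 5 letter steps, so the interval is some kind of sixth.
Bb to G# is 10 semitones. A major sixth is 9, so 10 makes it augmented.

augmented sixth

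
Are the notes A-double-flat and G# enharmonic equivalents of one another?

Two spellings are enharmonically equivalent only if they share a pitch class.
Here Abb → 7, G# → 8; 7 ≠ 8, so they are not.

No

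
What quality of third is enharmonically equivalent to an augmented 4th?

doubly augmented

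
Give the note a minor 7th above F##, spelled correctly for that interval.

E#

F up a major seventh is E, so the target letter is E.
From F##, a minor seventh is 10 semitones up: E#.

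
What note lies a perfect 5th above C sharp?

G#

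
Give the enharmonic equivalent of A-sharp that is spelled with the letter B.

Bb

A# is pitch class 10. The letter B alone is pitch class 11.
To reach pitch class 10 from B requires an offset of -1 semitone, i.e. flat: Bb.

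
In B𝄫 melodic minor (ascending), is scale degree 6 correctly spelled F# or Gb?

Each scale degree takes a distinct letter name. Degree 6 of a scale on B must use the letter G.
Gb and F# are enharmonically the same pitch, but only Gb uses the letter G, so it is the correct spelling here.

Gb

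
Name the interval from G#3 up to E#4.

major sixth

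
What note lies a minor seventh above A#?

G#

A seventh above A lands on the letter G.
A minor seventh spans 10 semitones, so A# moves to pitch class 8. On the letter G that is G#.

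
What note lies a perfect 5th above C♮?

A fifth above C lands on the letter G.
A perfect fifth spans 7 semitones, so C moves to pitch class 7. On the letter G that is G.

G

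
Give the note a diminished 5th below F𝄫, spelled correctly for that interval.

F down a perfect fifth is Bb, so the target letter is B.
From Fbb, a diminished fifth is 6 semitones down: Bbb.

Bbb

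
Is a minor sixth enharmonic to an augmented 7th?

No

A minor sixth spans 8 semitones; an augmented seventh spans 12.
The spans differ, so they are not enharmonic equivalents.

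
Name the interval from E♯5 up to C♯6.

minor sixth

The letter names run E→C, a span of 5 letter steps, so the interval is some kind of sixth.
E# to C# is 8 semitones. A major sixth is 9, so 8 makes it minor.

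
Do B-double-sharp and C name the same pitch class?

No

Two spellings are enharmonically equivalent only if they share a pitch class.
Here B## → 1, C → 0; 0 ≠ 1, so they are not.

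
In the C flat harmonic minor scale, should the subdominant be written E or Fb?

Each scale degree takes a distinct letter name. Degree 4 of a scale on C must use the letter F.
Fb and E are enharmonically the same pitch, but only Fb uses the letter F, so it is the correct spelling here.

Fb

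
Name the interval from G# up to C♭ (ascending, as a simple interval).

doubly diminished fourth

Counting letters G–A–B–C gives a fourth.
G#→Cb = 3 semitones, 2 narrower than the perfect fourth (5), so doubly diminished.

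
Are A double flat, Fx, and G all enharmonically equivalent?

Yes

Abb is pitch class 7; F## is pitch class 7; G is pitch class 7.
All spellings map to pitch class 7, so they are enharmonically equivalent.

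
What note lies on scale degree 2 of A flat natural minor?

Bb

Degree 2 takes the letter 1 step above A, which is B.
In natural minor, degree 2 sits 2 semitones above the tonic. Ab + 2 semitones is pitch class 10, spelled on B as Bb.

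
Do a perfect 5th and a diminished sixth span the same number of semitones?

A perfect fifth spans 7 semitones; a diminished sixth spans 7.
They are enharmonically equivalent.

Yes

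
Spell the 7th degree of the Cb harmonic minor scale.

Degree 7 takes the letter 6 steps above C, which is B.
In harmonic minor, degree 7 sits 11 semitones above the tonic. Cb + 11 semitones is pitch class 10, spelled on B as Bb.

Bb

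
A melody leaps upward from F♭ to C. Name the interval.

augmented fifth

The letter names run F→C, a span of 4 letter steps, so the interval is some kind of fifth.
Fb to C is 8 semitones. A perfect fifth is 7, so 8 makes it augmented.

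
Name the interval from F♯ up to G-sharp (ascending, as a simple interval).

The letter names run F→G, a span of 1 letter step, so the interval is some kind of second.
F# to G# is 2 semitones. A major second is 2, so 2 makes it major.

major second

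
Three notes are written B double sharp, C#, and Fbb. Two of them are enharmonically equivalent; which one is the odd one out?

In 12-tone equal temperament, enharmonic equivalents share a pitch class. B## is pitch class 1; C# is pitch class 1; Fbb is pitch class 3.
B## and C# share pitch class 1, while Fbb is pitch class 3.

Fbb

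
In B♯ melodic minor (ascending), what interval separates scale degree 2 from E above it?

Scale degree 2 of B# melodic minor (ascending) is C##.
C## up to E: letters C→E make it a third; 2 semitones makes it diminished.

diminished third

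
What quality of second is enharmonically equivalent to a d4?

A diminished fourth spans 4 semitones.
A second spanning 4 semitones is doubly augmented (the major second is 2).

doubly augmented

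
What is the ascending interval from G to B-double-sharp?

doubly augmented third

Counting letters G–A–B gives a third.
G→B## = 6 semitones, 2 wider than the major third (4), so doubly augmented.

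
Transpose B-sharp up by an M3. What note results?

A third above B lands on the letter D.
A major third spans 4 semitones, so B# moves to pitch class 4. On the letter D that is D##.

D##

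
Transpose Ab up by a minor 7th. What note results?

A seventh above A lands on the letter G.
A minor seventh spans 10 semitones, so Ab moves to pitch class 6. On the letter G that is Gb.

Gb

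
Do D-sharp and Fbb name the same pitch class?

Yes

D# = pitch class 3 and Fbb = pitch class 3 — the same pitch class, so they are enharmonic equivalents.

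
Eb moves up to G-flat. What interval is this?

The letter names run E→G, a span of 2 letter steps, so the interval is some kind of third.
Eb to Gb is 3 semitones. A major third is 4, so 3 makes it minor.

minor third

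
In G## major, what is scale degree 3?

B##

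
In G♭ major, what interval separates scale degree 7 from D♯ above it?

augmented sixth

Scale degree 7 of Gb major is F.
F up to D#: letters F→D make it a sixth; 10 semitones makes it augmented.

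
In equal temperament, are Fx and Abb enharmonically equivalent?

F## is pitch class 7; Abb is pitch class 7.
All spellings map to pitch class 7, so they are enharmonically equivalent.

Yes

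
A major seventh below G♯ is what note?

A

A seventh below G lands on the letter A.
A major seventh spans 11 semitones, so G# moves to pitch class 9. On the letter A that is A.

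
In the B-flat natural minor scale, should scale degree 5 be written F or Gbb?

F

Each scale degree takes a distinct letter name. Degree 5 of a scale on B must use the letter F.
F and Gbb are enharmonically the same pitch, but only F uses the letter F, so it is the correct spelling here.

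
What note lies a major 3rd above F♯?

A third above F lands on the letter A.
A major third spans 4 semitones, so F# moves to pitch class 10. On the letter A that is A#.

A#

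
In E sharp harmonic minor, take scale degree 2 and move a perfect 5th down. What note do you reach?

B#

Scale degree 2 of E# harmonic minor is F##.
A perfect fifth (7 semitones) below F## lands on the letter B, giving B#.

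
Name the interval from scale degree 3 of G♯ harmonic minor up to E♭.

diminished fourth

Scale degree 3 of G# harmonic minor is B.
B up to Eb: letters B→E make it a fourth; 4 semitones makes it diminished.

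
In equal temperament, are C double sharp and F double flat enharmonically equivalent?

No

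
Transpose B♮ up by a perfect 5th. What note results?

B up a perfect fifth is F#, so the target letter is F.
From B, a perfect fifth is 7 semitones up: F#.

F#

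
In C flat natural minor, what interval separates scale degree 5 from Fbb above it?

diminished seventh

Scale degree 5 of Cb natural minor is Gb.
Gb up to Fbb: letters G→F make it a seventh; 9 semitones makes it diminished.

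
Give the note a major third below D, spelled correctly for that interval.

Bb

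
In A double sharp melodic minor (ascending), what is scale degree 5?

E##

Degree 5 takes the letter 4 steps above A, which is E.
In melodic minor (ascending), degree 5 sits 7 semitones above the tonic. A## + 7 semitones is pitch class 6, spelled on E as E##.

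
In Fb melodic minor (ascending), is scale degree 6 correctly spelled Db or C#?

Db

Each scale degree takes a distinct letter name. Degree 6 of a scale on F must use the letter D.
Db and C# are enharmonically the same pitch, but only Db uses the letter D, so it is the correct spelling here.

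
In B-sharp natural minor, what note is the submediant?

G#

Degree 6 takes the letter 5 steps above B, which is G.
In natural minor, degree 6 sits 8 semitones above the tonic. B# + 8 semitones is pitch class 8, spelled on G as G#.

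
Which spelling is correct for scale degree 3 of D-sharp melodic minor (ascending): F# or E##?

Each scale degree takes a distinct letter name. Degree 3 of a scale on D must use the letter F.
F# and E## are enharmonically the same pitch, but only F# uses the letter F, so it is the correct spelling here.

F#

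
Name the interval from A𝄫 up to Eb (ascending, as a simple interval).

augmented fifth

Counting letters A–B–C–D–E gives a fifth.
Abb→Eb = 8 semitones, 1 wider than the perfect fifth (7), so augmented.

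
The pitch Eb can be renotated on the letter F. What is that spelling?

Fbb

Plain F sits 2 semitones above Eb, so on the letter F the same pitch needs a double flat: Fbb.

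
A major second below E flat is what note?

Db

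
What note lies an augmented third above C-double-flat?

Eb

C up a major third is E, so the target letter is E.
From Cbb, an augmented third is 5 semitones up: Eb.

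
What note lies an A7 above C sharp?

A seventh above C lands on the letter B.
An augmented seventh spans 12 semitones, so C# moves to pitch class 1. On the letter B that is B##.

B##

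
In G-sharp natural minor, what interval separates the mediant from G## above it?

The mediant of G# natural minor is B.
B up to G##: letters B→G make it a sixth; 10 semitones makes it augmented.

augmented sixth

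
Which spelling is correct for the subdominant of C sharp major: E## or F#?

Each scale degree takes a distinct letter name. Degree 4 of a scale on C must use the letter F.
F# and E## are enharmonically the same pitch, but only F# uses the letter F, so it is the correct spelling here.

F#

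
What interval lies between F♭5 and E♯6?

doubly augmented seventh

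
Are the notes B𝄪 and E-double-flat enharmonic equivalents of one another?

No

Two spellings are enharmonically equivalent only if they share a pitch class.
Here B## → 1, Ebb → 2; 1 ≠ 2, so they are not.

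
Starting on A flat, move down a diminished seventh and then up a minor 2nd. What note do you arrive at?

C

A diminished seventh down from Ab is B (letter B, 9 semitones down).
A minor second up from B is C (letter C, 1 semitone up).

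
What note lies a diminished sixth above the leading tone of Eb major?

The leading tone of Eb major is D.
A diminished sixth (7 semitones) above D lands on the letter B, giving Bbb.

Bbb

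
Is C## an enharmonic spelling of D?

C## = pitch class 2 and D = pitch class 2 — the same pitch class, so they are enharmonic equivalents.

Yes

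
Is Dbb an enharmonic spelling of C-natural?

Yes

Dbb is pitch class 0; C is pitch class 0.
All spellings map to pitch class 0, so they are enharmonically equivalent.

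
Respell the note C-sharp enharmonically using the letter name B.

B##

C# is pitch class 1. The letter B alone is pitch class 11.
To reach pitch class 1 from B requires an offset of +2 semitones, i.e. double sharp: B##.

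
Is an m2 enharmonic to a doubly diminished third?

Yes

A minor second spans 1 semitone; a doubly diminished third spans 1.
They are enharmonically equivalent.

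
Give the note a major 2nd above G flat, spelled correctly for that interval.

Ab

A second above G lands on the letter A.
A major second spans 2 semitones, so Gb moves to pitch class 8. On the letter A that is Ab.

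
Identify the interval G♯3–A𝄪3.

Counting letters G–A gives a second.
G#→A## = 3 semitones, 1 wider than the major second (2), so augmented.

augmented second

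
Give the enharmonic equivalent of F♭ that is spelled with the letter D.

Fb is pitch class 4. The letter D alone is pitch class 2.
To reach pitch class 4 from D requires an offset of +2 semitones, i.e. double sharp: D##.

D##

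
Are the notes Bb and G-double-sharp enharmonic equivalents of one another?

No

Bb is pitch class 10; G## is pitch class 9.
The pitch classes differ (10 vs. 9), so they are not enharmonic equivalents.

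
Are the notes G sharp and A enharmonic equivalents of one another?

G# is pitch class 8; A is pitch class 9.
The pitch classes differ (8 vs. 9), so they are not enharmonic equivalents.

No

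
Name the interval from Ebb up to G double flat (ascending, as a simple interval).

Counting letters E–F–G gives a third.
Ebb→Gbb = 3 semitones, 1 narrower than the major third (4), so minor.

minor third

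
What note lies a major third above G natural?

A third above G lands on the letter B.
A major third spans 4 semitones, so G moves to pitch class 11. On the letter B that is B.

B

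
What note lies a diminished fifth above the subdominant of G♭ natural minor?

Gbb

The subdominant of Gb natural minor is Cb.
A diminished fifth (6 semitones) above Cb lands on the letter G, giving Gbb.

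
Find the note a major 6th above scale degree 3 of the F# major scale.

F##

Scale degree 3 of F# major is A#.
A major sixth (9 semitones) above A# lands on the letter F, giving F##.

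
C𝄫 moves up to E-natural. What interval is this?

Counting letters C–D–E gives a third.
Cbb→E = 6 semitones, 2 wider than the major third (4), so doubly augmented.

doubly augmented third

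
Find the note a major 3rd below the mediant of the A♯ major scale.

A#

The mediant of A# major is C##.
A major third (4 semitones) below C## lands on the letter A, giving A#.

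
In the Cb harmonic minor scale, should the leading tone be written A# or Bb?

Each scale degree takes a distinct letter name. Degree 7 of a scale on C must use the letter B.
Bb and A# are enharmonically the same pitch, but only Bb uses the letter B, so it is the correct spelling here.

Bb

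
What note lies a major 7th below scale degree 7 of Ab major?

Scale degree 7 of Ab major is G.
A major seventh (11 semitones) below G lands on the letter A, giving Ab.

Ab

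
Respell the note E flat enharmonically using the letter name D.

Plain D sits 1 semitone below Eb, so on the letter D the same pitch needs a sharp: D#.

D#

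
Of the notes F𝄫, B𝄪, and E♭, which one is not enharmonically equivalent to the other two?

B##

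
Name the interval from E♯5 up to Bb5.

doubly diminished fifth

Counting letters E–F–G–A–B gives a fifth.
E#→Bb = 5 semitones, 2 narrower than the perfect fifth (7), so doubly diminished.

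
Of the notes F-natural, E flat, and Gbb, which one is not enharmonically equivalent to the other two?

In 12-tone equal temperament, enharmonic equivalents share a pitch class. F is pitch class 5; Eb is pitch class 3; Gbb is pitch class 5.
F and Gbb share pitch class 5, while Eb is pitch class 3.

Eb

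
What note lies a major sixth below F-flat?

Abb

A sixth below F lands on the letter A.
A major sixth spans 9 semitones, so Fb moves to pitch class 7. On the letter A that is Abb.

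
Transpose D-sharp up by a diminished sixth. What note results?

Bb

D up a major sixth is B, so the target letter is B.
From D#, a diminished sixth is 7 semitones up: Bb.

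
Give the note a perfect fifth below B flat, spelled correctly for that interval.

Eb

B down a perfect fifth is E, so the target letter is E.
From Bb, a perfect fifth is 7 semitones down: Eb.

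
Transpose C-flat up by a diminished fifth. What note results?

Gbb

A fifth above C lands on the letter G.
A diminished fifth spans 6 semitones, so Cb moves to pitch class 5. On the letter G that is Gbb.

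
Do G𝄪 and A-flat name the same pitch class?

G## is pitch class 9; Ab is pitch class 8.
The pitch classes differ (9 vs. 8), so they are not enharmonic equivalents.

No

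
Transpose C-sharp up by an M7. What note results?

B#

C up a major seventh is B, so the target letter is B.
From C#, a major seventh is 11 semitones up: B#.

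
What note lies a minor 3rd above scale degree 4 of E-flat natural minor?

Cb

Scale degree 4 of Eb natural minor is Ab.
A minor third (3 semitones) above Ab lands on the letter C, giving Cb.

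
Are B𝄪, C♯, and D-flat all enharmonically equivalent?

B## is pitch class 1; C# is pitch class 1; Db is pitch class 1.
All spellings map to pitch class 1, so they are enharmonically equivalent.

Yes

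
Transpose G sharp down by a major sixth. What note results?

B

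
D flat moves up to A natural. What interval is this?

augmented fifth

Counting letters D–E–F–G–A gives a fifth.
Db→A = 8 semitones, 1 wider than the perfect fifth (7), so augmented.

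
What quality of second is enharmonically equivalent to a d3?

major

A diminished third spans 2 semitones.
A second spanning 2 semitones is major (the major second is 2).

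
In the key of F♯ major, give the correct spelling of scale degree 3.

The F# major scale runs F# G# A# B C# D# E#.
Degree 3 is A#.

A#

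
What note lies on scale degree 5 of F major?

C

The F major scale runs F G A Bb C D E.
Degree 5 is C.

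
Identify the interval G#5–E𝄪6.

Counting letters G–A–B–C–D–E gives a sixth.
G#→E## = 10 semitones, 1 wider than the major sixth (9), so augmented.

augmented sixth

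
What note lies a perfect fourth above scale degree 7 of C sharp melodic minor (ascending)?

Scale degree 7 of C# melodic minor (ascending) is B#.
A perfect fourth (5 semitones) above B# lands on the letter E, giving E#.

E#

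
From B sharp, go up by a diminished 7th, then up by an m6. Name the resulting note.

F

A diminished seventh up from B# is A (letter A, 9 semitones up).
A minor sixth up from A is F (letter F, 8 semitones up).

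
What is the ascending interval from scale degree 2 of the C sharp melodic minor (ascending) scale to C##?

major seventh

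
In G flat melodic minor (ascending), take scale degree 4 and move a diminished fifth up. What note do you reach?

Gbb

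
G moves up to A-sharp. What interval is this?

augmented second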